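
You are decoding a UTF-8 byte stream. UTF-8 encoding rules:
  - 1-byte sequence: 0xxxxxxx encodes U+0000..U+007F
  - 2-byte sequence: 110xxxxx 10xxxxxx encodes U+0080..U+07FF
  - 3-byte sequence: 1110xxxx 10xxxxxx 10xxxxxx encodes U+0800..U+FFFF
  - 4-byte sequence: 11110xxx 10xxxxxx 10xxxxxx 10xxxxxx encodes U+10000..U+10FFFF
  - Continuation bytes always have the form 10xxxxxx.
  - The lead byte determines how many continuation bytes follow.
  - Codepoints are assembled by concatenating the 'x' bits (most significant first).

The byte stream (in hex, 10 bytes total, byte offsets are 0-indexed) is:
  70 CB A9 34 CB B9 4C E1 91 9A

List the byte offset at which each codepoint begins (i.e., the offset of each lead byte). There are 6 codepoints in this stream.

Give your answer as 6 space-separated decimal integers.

Answer: 0 1 3 4 6 7

Derivation:
Byte[0]=70: 1-byte ASCII. cp=U+0070
Byte[1]=CB: 2-byte lead, need 1 cont bytes. acc=0xB
Byte[2]=A9: continuation. acc=(acc<<6)|0x29=0x2E9
Completed: cp=U+02E9 (starts at byte 1)
Byte[3]=34: 1-byte ASCII. cp=U+0034
Byte[4]=CB: 2-byte lead, need 1 cont bytes. acc=0xB
Byte[5]=B9: continuation. acc=(acc<<6)|0x39=0x2F9
Completed: cp=U+02F9 (starts at byte 4)
Byte[6]=4C: 1-byte ASCII. cp=U+004C
Byte[7]=E1: 3-byte lead, need 2 cont bytes. acc=0x1
Byte[8]=91: continuation. acc=(acc<<6)|0x11=0x51
Byte[9]=9A: continuation. acc=(acc<<6)|0x1A=0x145A
Completed: cp=U+145A (starts at byte 7)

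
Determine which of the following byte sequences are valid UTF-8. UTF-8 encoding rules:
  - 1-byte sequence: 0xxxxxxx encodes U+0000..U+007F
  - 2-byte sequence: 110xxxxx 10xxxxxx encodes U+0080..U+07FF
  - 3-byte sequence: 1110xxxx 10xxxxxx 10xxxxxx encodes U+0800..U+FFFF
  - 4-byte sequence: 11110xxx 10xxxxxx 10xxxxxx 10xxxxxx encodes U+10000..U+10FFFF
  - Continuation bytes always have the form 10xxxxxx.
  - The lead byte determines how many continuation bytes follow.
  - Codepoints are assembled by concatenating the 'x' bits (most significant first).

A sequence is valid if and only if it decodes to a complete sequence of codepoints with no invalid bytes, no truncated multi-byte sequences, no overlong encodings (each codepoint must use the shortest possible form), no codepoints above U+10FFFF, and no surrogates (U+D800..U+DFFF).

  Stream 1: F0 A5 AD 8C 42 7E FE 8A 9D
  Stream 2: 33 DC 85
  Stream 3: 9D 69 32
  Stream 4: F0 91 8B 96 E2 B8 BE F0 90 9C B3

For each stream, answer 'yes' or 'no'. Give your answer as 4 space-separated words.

Answer: no yes no yes

Derivation:
Stream 1: error at byte offset 6. INVALID
Stream 2: decodes cleanly. VALID
Stream 3: error at byte offset 0. INVALID
Stream 4: decodes cleanly. VALID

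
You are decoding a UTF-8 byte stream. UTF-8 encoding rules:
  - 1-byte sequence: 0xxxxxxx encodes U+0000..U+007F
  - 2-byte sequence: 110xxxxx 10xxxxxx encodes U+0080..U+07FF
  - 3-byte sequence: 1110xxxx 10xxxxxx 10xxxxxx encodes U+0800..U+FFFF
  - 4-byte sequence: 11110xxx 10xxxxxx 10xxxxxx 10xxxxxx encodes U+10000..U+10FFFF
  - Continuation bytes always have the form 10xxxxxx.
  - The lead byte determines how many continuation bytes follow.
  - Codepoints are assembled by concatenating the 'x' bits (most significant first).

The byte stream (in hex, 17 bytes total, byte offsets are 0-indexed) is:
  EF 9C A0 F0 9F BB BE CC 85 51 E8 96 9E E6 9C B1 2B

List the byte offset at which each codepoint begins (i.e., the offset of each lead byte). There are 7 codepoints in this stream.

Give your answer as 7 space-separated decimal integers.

Byte[0]=EF: 3-byte lead, need 2 cont bytes. acc=0xF
Byte[1]=9C: continuation. acc=(acc<<6)|0x1C=0x3DC
Byte[2]=A0: continuation. acc=(acc<<6)|0x20=0xF720
Completed: cp=U+F720 (starts at byte 0)
Byte[3]=F0: 4-byte lead, need 3 cont bytes. acc=0x0
Byte[4]=9F: continuation. acc=(acc<<6)|0x1F=0x1F
Byte[5]=BB: continuation. acc=(acc<<6)|0x3B=0x7FB
Byte[6]=BE: continuation. acc=(acc<<6)|0x3E=0x1FEFE
Completed: cp=U+1FEFE (starts at byte 3)
Byte[7]=CC: 2-byte lead, need 1 cont bytes. acc=0xC
Byte[8]=85: continuation. acc=(acc<<6)|0x05=0x305
Completed: cp=U+0305 (starts at byte 7)
Byte[9]=51: 1-byte ASCII. cp=U+0051
Byte[10]=E8: 3-byte lead, need 2 cont bytes. acc=0x8
Byte[11]=96: continuation. acc=(acc<<6)|0x16=0x216
Byte[12]=9E: continuation. acc=(acc<<6)|0x1E=0x859E
Completed: cp=U+859E (starts at byte 10)
Byte[13]=E6: 3-byte lead, need 2 cont bytes. acc=0x6
Byte[14]=9C: continuation. acc=(acc<<6)|0x1C=0x19C
Byte[15]=B1: continuation. acc=(acc<<6)|0x31=0x6731
Completed: cp=U+6731 (starts at byte 13)
Byte[16]=2B: 1-byte ASCII. cp=U+002B

Answer: 0 3 7 9 10 13 16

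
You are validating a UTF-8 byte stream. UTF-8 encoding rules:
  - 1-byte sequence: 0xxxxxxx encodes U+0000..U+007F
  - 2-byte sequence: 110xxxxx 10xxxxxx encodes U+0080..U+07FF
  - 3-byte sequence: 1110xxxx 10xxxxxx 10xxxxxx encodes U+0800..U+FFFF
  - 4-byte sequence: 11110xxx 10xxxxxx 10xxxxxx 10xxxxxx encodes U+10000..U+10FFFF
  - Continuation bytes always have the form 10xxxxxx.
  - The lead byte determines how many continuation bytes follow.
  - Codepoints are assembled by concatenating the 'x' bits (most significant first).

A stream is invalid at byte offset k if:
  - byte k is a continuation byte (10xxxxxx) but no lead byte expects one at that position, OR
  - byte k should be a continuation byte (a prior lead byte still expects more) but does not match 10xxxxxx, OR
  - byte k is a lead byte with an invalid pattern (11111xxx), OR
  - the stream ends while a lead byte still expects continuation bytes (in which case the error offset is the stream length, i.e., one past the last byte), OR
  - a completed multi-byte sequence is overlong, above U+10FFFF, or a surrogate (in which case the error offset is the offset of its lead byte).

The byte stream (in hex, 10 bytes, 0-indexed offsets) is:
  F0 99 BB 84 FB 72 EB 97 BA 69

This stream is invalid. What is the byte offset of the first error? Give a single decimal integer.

Answer: 4

Derivation:
Byte[0]=F0: 4-byte lead, need 3 cont bytes. acc=0x0
Byte[1]=99: continuation. acc=(acc<<6)|0x19=0x19
Byte[2]=BB: continuation. acc=(acc<<6)|0x3B=0x67B
Byte[3]=84: continuation. acc=(acc<<6)|0x04=0x19EC4
Completed: cp=U+19EC4 (starts at byte 0)
Byte[4]=FB: INVALID lead byte (not 0xxx/110x/1110/11110)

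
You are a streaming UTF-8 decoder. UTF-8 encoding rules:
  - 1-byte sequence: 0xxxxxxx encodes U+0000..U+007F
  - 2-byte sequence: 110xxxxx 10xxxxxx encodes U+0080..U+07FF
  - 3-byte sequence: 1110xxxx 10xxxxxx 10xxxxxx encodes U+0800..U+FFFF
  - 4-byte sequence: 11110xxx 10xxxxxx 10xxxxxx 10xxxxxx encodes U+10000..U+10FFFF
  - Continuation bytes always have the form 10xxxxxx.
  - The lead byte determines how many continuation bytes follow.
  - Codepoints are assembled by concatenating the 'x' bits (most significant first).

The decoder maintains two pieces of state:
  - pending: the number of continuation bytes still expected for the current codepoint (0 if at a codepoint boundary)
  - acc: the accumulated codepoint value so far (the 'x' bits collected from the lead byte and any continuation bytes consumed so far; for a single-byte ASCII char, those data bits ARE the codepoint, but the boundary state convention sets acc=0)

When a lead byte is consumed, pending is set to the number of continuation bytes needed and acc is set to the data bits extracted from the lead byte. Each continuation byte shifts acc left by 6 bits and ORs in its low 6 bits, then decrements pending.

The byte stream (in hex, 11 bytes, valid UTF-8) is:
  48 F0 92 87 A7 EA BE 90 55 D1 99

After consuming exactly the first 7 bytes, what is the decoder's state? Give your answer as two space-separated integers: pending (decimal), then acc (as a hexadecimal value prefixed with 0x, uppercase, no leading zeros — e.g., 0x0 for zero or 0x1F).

Byte[0]=48: 1-byte. pending=0, acc=0x0
Byte[1]=F0: 4-byte lead. pending=3, acc=0x0
Byte[2]=92: continuation. acc=(acc<<6)|0x12=0x12, pending=2
Byte[3]=87: continuation. acc=(acc<<6)|0x07=0x487, pending=1
Byte[4]=A7: continuation. acc=(acc<<6)|0x27=0x121E7, pending=0
Byte[5]=EA: 3-byte lead. pending=2, acc=0xA
Byte[6]=BE: continuation. acc=(acc<<6)|0x3E=0x2BE, pending=1

Answer: 1 0x2BE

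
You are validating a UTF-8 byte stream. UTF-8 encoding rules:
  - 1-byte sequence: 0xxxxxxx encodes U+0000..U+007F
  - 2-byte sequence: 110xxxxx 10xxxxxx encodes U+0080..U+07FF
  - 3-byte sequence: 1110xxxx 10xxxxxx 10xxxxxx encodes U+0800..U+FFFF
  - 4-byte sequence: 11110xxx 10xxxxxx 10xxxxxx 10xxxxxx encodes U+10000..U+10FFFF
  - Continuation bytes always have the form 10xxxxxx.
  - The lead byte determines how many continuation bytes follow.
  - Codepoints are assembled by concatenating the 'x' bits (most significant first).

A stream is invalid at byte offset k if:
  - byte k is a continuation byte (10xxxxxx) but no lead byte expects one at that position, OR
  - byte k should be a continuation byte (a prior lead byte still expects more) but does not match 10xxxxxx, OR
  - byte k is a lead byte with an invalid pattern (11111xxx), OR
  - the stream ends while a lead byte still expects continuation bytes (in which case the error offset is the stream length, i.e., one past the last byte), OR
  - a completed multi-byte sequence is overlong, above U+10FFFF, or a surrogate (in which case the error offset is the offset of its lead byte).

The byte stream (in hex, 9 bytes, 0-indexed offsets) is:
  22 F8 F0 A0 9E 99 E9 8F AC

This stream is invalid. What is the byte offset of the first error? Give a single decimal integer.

Answer: 1

Derivation:
Byte[0]=22: 1-byte ASCII. cp=U+0022
Byte[1]=F8: INVALID lead byte (not 0xxx/110x/1110/11110)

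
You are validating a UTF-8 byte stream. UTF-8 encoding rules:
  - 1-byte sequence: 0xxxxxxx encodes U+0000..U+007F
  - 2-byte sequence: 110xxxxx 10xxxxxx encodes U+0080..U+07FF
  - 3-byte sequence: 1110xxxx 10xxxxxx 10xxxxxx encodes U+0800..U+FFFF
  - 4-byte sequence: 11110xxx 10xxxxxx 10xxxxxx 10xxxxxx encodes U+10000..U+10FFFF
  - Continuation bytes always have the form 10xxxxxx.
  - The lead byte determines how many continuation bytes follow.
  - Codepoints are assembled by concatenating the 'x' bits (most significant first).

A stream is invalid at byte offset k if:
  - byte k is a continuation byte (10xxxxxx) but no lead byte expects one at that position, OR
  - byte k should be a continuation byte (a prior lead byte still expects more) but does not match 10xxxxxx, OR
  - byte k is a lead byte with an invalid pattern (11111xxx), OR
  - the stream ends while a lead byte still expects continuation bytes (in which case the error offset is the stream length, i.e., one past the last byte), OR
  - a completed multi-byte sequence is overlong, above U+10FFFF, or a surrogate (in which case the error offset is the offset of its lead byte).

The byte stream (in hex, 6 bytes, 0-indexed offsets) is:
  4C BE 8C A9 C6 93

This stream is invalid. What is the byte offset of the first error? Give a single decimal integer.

Byte[0]=4C: 1-byte ASCII. cp=U+004C
Byte[1]=BE: INVALID lead byte (not 0xxx/110x/1110/11110)

Answer: 1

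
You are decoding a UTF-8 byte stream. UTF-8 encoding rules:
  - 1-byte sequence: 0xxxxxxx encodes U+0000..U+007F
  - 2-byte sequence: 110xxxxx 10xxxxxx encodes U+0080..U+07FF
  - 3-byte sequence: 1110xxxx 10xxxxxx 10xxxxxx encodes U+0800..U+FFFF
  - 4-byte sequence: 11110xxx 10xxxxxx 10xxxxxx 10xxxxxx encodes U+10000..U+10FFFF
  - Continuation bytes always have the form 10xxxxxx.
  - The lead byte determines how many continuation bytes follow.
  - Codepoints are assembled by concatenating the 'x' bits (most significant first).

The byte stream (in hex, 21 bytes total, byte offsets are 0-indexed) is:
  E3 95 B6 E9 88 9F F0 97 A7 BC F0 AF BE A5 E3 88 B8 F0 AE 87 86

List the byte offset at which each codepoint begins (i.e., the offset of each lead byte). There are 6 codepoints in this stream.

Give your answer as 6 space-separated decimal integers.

Byte[0]=E3: 3-byte lead, need 2 cont bytes. acc=0x3
Byte[1]=95: continuation. acc=(acc<<6)|0x15=0xD5
Byte[2]=B6: continuation. acc=(acc<<6)|0x36=0x3576
Completed: cp=U+3576 (starts at byte 0)
Byte[3]=E9: 3-byte lead, need 2 cont bytes. acc=0x9
Byte[4]=88: continuation. acc=(acc<<6)|0x08=0x248
Byte[5]=9F: continuation. acc=(acc<<6)|0x1F=0x921F
Completed: cp=U+921F (starts at byte 3)
Byte[6]=F0: 4-byte lead, need 3 cont bytes. acc=0x0
Byte[7]=97: continuation. acc=(acc<<6)|0x17=0x17
Byte[8]=A7: continuation. acc=(acc<<6)|0x27=0x5E7
Byte[9]=BC: continuation. acc=(acc<<6)|0x3C=0x179FC
Completed: cp=U+179FC (starts at byte 6)
Byte[10]=F0: 4-byte lead, need 3 cont bytes. acc=0x0
Byte[11]=AF: continuation. acc=(acc<<6)|0x2F=0x2F
Byte[12]=BE: continuation. acc=(acc<<6)|0x3E=0xBFE
Byte[13]=A5: continuation. acc=(acc<<6)|0x25=0x2FFA5
Completed: cp=U+2FFA5 (starts at byte 10)
Byte[14]=E3: 3-byte lead, need 2 cont bytes. acc=0x3
Byte[15]=88: continuation. acc=(acc<<6)|0x08=0xC8
Byte[16]=B8: continuation. acc=(acc<<6)|0x38=0x3238
Completed: cp=U+3238 (starts at byte 14)
Byte[17]=F0: 4-byte lead, need 3 cont bytes. acc=0x0
Byte[18]=AE: continuation. acc=(acc<<6)|0x2E=0x2E
Byte[19]=87: continuation. acc=(acc<<6)|0x07=0xB87
Byte[20]=86: continuation. acc=(acc<<6)|0x06=0x2E1C6
Completed: cp=U+2E1C6 (starts at byte 17)

Answer: 0 3 6 10 14 17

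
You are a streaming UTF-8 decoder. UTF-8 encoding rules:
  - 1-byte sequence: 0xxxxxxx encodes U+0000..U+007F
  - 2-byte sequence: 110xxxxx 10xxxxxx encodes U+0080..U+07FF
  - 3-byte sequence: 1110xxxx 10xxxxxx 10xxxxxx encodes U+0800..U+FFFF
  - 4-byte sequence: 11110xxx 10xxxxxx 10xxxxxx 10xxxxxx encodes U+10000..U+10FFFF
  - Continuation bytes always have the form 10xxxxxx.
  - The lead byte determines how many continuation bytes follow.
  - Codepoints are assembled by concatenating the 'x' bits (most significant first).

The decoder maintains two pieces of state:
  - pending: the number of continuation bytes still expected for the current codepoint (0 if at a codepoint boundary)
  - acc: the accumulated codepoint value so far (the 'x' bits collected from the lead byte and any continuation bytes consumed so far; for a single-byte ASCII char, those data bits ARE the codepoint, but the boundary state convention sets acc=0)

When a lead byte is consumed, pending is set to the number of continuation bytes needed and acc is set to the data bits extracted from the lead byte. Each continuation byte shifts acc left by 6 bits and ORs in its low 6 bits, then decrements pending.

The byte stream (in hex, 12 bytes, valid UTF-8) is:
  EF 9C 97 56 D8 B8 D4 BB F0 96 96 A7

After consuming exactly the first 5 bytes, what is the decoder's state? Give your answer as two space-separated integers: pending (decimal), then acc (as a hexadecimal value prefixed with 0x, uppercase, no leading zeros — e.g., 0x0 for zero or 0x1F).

Byte[0]=EF: 3-byte lead. pending=2, acc=0xF
Byte[1]=9C: continuation. acc=(acc<<6)|0x1C=0x3DC, pending=1
Byte[2]=97: continuation. acc=(acc<<6)|0x17=0xF717, pending=0
Byte[3]=56: 1-byte. pending=0, acc=0x0
Byte[4]=D8: 2-byte lead. pending=1, acc=0x18

Answer: 1 0x18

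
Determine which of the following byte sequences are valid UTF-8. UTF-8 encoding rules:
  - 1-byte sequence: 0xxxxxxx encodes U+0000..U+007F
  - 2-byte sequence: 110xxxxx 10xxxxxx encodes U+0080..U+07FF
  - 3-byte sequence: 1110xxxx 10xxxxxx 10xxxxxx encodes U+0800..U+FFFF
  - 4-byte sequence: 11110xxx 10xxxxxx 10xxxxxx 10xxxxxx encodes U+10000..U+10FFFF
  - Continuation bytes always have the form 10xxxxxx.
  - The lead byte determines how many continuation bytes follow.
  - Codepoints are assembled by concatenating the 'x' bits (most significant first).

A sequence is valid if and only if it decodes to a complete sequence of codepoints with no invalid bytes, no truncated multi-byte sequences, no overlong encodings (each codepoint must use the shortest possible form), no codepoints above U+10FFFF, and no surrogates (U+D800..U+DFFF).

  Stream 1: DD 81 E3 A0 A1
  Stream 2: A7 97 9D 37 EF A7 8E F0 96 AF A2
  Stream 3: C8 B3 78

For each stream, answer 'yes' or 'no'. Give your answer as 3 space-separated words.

Answer: yes no yes

Derivation:
Stream 1: decodes cleanly. VALID
Stream 2: error at byte offset 0. INVALID
Stream 3: decodes cleanly. VALID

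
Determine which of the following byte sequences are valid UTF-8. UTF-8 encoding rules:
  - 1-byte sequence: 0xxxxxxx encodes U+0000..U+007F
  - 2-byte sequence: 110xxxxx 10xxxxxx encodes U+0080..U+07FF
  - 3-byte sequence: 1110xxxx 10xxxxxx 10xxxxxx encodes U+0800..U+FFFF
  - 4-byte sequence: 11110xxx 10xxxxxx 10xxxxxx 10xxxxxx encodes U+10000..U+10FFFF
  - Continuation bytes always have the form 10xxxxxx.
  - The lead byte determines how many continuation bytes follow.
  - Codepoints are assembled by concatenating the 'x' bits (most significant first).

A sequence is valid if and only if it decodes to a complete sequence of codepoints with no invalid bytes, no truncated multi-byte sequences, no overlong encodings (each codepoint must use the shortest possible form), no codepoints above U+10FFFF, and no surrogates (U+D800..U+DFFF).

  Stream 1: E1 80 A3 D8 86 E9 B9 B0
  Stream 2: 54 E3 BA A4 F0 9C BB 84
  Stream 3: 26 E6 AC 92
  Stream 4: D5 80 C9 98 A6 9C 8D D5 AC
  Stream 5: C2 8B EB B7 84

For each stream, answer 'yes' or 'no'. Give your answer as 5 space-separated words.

Answer: yes yes yes no yes

Derivation:
Stream 1: decodes cleanly. VALID
Stream 2: decodes cleanly. VALID
Stream 3: decodes cleanly. VALID
Stream 4: error at byte offset 4. INVALID
Stream 5: decodes cleanly. VALID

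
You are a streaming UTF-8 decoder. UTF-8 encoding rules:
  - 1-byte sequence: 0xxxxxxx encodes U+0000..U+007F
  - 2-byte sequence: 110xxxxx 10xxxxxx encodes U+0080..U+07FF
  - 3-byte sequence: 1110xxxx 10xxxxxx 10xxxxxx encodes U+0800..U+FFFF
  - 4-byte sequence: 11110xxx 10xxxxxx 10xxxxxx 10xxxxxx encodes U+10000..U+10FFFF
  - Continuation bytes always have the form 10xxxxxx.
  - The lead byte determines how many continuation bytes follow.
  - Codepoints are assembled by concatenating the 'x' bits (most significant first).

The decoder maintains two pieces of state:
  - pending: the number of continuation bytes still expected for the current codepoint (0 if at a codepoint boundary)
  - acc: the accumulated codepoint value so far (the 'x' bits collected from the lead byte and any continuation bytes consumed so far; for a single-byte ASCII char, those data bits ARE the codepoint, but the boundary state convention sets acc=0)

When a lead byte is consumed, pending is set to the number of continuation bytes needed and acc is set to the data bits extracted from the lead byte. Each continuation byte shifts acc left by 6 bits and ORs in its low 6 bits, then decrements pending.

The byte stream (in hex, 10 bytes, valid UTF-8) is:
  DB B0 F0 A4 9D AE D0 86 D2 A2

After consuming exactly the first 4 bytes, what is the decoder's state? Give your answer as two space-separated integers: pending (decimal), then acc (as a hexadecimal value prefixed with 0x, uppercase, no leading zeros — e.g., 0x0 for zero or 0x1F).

Byte[0]=DB: 2-byte lead. pending=1, acc=0x1B
Byte[1]=B0: continuation. acc=(acc<<6)|0x30=0x6F0, pending=0
Byte[2]=F0: 4-byte lead. pending=3, acc=0x0
Byte[3]=A4: continuation. acc=(acc<<6)|0x24=0x24, pending=2

Answer: 2 0x24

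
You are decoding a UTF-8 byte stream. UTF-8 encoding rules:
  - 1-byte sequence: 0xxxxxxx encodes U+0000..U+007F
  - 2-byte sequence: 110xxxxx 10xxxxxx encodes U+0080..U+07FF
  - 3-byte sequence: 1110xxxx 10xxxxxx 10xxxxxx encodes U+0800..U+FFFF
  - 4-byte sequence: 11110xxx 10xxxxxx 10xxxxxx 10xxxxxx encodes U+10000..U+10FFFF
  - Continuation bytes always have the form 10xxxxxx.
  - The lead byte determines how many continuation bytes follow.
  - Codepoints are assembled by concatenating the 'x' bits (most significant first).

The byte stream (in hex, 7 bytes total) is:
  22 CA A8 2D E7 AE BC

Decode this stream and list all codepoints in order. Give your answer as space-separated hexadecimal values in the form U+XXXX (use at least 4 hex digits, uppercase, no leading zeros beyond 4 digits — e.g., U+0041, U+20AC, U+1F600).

Byte[0]=22: 1-byte ASCII. cp=U+0022
Byte[1]=CA: 2-byte lead, need 1 cont bytes. acc=0xA
Byte[2]=A8: continuation. acc=(acc<<6)|0x28=0x2A8
Completed: cp=U+02A8 (starts at byte 1)
Byte[3]=2D: 1-byte ASCII. cp=U+002D
Byte[4]=E7: 3-byte lead, need 2 cont bytes. acc=0x7
Byte[5]=AE: continuation. acc=(acc<<6)|0x2E=0x1EE
Byte[6]=BC: continuation. acc=(acc<<6)|0x3C=0x7BBC
Completed: cp=U+7BBC (starts at byte 4)

Answer: U+0022 U+02A8 U+002D U+7BBC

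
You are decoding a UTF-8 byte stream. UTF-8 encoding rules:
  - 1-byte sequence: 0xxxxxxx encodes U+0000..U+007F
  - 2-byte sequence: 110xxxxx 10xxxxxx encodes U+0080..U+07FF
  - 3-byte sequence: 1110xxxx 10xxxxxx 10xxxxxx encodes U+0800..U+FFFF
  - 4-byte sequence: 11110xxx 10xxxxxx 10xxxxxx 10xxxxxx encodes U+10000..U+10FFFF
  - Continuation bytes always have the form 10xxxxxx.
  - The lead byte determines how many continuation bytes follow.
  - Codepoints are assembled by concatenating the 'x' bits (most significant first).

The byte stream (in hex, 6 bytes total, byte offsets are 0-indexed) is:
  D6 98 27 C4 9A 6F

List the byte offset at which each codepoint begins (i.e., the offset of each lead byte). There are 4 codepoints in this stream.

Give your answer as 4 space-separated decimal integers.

Byte[0]=D6: 2-byte lead, need 1 cont bytes. acc=0x16
Byte[1]=98: continuation. acc=(acc<<6)|0x18=0x598
Completed: cp=U+0598 (starts at byte 0)
Byte[2]=27: 1-byte ASCII. cp=U+0027
Byte[3]=C4: 2-byte lead, need 1 cont bytes. acc=0x4
Byte[4]=9A: continuation. acc=(acc<<6)|0x1A=0x11A
Completed: cp=U+011A (starts at byte 3)
Byte[5]=6F: 1-byte ASCII. cp=U+006F

Answer: 0 2 3 5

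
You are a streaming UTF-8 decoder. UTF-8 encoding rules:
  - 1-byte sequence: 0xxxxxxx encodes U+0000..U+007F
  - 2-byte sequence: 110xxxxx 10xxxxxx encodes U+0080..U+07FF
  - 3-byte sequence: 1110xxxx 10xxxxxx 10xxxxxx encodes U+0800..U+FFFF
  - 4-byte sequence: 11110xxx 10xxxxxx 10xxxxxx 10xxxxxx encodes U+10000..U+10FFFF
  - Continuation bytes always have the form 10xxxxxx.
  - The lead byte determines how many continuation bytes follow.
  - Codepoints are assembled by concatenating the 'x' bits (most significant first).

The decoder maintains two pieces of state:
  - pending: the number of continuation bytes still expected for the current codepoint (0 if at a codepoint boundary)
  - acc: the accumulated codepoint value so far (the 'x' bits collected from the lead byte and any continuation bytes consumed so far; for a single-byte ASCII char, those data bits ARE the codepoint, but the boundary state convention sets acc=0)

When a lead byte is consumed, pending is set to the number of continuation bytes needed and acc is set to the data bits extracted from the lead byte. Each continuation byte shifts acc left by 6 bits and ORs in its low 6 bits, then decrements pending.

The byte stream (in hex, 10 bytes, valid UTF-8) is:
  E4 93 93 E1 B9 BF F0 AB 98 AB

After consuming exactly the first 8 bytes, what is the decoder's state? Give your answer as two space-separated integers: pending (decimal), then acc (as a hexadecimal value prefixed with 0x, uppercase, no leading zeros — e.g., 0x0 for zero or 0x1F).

Byte[0]=E4: 3-byte lead. pending=2, acc=0x4
Byte[1]=93: continuation. acc=(acc<<6)|0x13=0x113, pending=1
Byte[2]=93: continuation. acc=(acc<<6)|0x13=0x44D3, pending=0
Byte[3]=E1: 3-byte lead. pending=2, acc=0x1
Byte[4]=B9: continuation. acc=(acc<<6)|0x39=0x79, pending=1
Byte[5]=BF: continuation. acc=(acc<<6)|0x3F=0x1E7F, pending=0
Byte[6]=F0: 4-byte lead. pending=3, acc=0x0
Byte[7]=AB: continuation. acc=(acc<<6)|0x2B=0x2B, pending=2

Answer: 2 0x2B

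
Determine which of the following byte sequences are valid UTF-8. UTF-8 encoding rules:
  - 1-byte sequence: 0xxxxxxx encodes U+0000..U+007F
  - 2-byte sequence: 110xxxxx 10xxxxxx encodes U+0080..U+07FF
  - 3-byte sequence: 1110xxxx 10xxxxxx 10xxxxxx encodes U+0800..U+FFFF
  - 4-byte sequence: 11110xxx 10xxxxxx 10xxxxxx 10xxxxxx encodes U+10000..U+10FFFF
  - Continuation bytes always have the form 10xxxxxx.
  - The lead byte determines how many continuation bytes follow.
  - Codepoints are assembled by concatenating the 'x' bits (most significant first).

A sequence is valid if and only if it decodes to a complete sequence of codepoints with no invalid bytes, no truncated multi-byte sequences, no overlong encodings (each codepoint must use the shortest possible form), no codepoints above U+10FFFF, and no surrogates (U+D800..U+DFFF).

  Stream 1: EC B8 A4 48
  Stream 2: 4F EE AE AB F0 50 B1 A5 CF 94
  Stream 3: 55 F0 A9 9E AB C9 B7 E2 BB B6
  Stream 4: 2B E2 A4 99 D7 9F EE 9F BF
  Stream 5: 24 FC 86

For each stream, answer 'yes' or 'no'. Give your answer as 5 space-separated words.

Stream 1: decodes cleanly. VALID
Stream 2: error at byte offset 5. INVALID
Stream 3: decodes cleanly. VALID
Stream 4: decodes cleanly. VALID
Stream 5: error at byte offset 1. INVALID

Answer: yes no yes yes no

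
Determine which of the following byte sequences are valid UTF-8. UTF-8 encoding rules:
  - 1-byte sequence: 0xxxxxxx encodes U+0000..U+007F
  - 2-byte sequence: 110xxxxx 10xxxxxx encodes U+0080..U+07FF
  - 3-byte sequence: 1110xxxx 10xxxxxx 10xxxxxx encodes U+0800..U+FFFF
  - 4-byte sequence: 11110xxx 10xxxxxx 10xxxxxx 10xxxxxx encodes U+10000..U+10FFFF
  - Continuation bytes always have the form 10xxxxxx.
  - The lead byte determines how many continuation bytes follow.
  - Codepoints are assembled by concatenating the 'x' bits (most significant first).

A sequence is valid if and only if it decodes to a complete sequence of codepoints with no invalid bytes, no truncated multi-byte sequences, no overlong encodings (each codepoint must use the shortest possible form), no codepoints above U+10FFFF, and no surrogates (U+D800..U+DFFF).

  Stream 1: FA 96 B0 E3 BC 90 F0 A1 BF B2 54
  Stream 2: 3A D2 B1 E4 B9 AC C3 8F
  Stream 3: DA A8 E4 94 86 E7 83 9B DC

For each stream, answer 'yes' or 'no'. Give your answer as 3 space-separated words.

Answer: no yes no

Derivation:
Stream 1: error at byte offset 0. INVALID
Stream 2: decodes cleanly. VALID
Stream 3: error at byte offset 9. INVALID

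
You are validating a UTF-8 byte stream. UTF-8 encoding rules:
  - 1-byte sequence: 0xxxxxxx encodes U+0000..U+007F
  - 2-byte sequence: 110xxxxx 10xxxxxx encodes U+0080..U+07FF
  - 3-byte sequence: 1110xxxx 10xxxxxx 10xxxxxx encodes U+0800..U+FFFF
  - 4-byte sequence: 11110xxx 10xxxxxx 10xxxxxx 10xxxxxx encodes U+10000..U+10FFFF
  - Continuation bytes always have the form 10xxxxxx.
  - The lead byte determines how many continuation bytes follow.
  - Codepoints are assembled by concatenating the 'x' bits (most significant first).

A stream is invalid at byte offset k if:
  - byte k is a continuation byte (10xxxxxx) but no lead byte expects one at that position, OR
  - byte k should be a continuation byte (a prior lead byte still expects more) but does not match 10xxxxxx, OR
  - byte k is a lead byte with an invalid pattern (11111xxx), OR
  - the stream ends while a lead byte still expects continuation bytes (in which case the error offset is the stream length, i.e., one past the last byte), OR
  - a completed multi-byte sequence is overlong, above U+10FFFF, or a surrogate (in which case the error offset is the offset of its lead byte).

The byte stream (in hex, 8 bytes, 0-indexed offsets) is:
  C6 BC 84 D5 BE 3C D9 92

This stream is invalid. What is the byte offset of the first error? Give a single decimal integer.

Answer: 2

Derivation:
Byte[0]=C6: 2-byte lead, need 1 cont bytes. acc=0x6
Byte[1]=BC: continuation. acc=(acc<<6)|0x3C=0x1BC
Completed: cp=U+01BC (starts at byte 0)
Byte[2]=84: INVALID lead byte (not 0xxx/110x/1110/11110)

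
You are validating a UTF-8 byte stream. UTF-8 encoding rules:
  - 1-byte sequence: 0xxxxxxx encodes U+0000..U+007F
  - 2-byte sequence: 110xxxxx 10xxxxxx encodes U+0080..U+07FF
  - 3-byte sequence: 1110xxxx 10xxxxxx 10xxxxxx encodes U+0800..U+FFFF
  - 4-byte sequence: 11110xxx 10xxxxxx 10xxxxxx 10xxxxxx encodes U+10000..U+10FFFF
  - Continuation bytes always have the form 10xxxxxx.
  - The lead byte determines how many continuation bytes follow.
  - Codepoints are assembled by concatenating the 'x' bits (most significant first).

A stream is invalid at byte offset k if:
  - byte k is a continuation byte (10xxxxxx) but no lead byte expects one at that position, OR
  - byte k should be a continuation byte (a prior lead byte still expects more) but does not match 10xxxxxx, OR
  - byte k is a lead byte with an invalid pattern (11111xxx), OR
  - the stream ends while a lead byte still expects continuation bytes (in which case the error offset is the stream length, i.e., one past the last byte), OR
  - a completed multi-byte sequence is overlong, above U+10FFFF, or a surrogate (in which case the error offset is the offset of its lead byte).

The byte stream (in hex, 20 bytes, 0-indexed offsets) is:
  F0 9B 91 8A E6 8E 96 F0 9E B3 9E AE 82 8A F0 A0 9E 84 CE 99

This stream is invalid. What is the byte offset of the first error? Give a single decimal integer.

Byte[0]=F0: 4-byte lead, need 3 cont bytes. acc=0x0
Byte[1]=9B: continuation. acc=(acc<<6)|0x1B=0x1B
Byte[2]=91: continuation. acc=(acc<<6)|0x11=0x6D1
Byte[3]=8A: continuation. acc=(acc<<6)|0x0A=0x1B44A
Completed: cp=U+1B44A (starts at byte 0)
Byte[4]=E6: 3-byte lead, need 2 cont bytes. acc=0x6
Byte[5]=8E: continuation. acc=(acc<<6)|0x0E=0x18E
Byte[6]=96: continuation. acc=(acc<<6)|0x16=0x6396
Completed: cp=U+6396 (starts at byte 4)
Byte[7]=F0: 4-byte lead, need 3 cont bytes. acc=0x0
Byte[8]=9E: continuation. acc=(acc<<6)|0x1E=0x1E
Byte[9]=B3: continuation. acc=(acc<<6)|0x33=0x7B3
Byte[10]=9E: continuation. acc=(acc<<6)|0x1E=0x1ECDE
Completed: cp=U+1ECDE (starts at byte 7)
Byte[11]=AE: INVALID lead byte (not 0xxx/110x/1110/11110)

Answer: 11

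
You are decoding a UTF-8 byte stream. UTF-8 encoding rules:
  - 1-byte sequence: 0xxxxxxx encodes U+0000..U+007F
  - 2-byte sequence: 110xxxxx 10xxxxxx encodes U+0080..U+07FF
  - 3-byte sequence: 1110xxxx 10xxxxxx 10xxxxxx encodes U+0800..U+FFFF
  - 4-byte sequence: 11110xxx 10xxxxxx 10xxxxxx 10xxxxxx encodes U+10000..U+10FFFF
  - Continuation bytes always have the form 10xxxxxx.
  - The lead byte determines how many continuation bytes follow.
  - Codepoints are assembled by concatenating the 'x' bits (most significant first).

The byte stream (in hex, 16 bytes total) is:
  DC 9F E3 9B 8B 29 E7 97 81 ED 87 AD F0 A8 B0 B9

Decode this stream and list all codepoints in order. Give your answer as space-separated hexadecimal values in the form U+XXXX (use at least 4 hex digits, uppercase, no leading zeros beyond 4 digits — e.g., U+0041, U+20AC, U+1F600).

Byte[0]=DC: 2-byte lead, need 1 cont bytes. acc=0x1C
Byte[1]=9F: continuation. acc=(acc<<6)|0x1F=0x71F
Completed: cp=U+071F (starts at byte 0)
Byte[2]=E3: 3-byte lead, need 2 cont bytes. acc=0x3
Byte[3]=9B: continuation. acc=(acc<<6)|0x1B=0xDB
Byte[4]=8B: continuation. acc=(acc<<6)|0x0B=0x36CB
Completed: cp=U+36CB (starts at byte 2)
Byte[5]=29: 1-byte ASCII. cp=U+0029
Byte[6]=E7: 3-byte lead, need 2 cont bytes. acc=0x7
Byte[7]=97: continuation. acc=(acc<<6)|0x17=0x1D7
Byte[8]=81: continuation. acc=(acc<<6)|0x01=0x75C1
Completed: cp=U+75C1 (starts at byte 6)
Byte[9]=ED: 3-byte lead, need 2 cont bytes. acc=0xD
Byte[10]=87: continuation. acc=(acc<<6)|0x07=0x347
Byte[11]=AD: continuation. acc=(acc<<6)|0x2D=0xD1ED
Completed: cp=U+D1ED (starts at byte 9)
Byte[12]=F0: 4-byte lead, need 3 cont bytes. acc=0x0
Byte[13]=A8: continuation. acc=(acc<<6)|0x28=0x28
Byte[14]=B0: continuation. acc=(acc<<6)|0x30=0xA30
Byte[15]=B9: continuation. acc=(acc<<6)|0x39=0x28C39
Completed: cp=U+28C39 (starts at byte 12)

Answer: U+071F U+36CB U+0029 U+75C1 U+D1ED U+28C39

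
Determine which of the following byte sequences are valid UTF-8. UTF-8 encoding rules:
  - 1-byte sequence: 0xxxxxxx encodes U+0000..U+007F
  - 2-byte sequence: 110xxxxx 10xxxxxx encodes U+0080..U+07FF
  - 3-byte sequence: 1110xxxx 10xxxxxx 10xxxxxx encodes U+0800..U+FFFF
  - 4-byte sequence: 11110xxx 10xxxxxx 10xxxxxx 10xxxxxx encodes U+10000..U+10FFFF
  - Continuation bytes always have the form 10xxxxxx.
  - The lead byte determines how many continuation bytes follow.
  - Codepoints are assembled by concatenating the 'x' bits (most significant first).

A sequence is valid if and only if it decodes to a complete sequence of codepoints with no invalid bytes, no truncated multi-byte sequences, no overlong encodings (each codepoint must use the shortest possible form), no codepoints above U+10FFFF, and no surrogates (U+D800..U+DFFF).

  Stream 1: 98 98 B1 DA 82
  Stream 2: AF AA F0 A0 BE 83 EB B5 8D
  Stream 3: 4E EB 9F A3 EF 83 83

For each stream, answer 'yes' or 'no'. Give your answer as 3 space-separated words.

Answer: no no yes

Derivation:
Stream 1: error at byte offset 0. INVALID
Stream 2: error at byte offset 0. INVALID
Stream 3: decodes cleanly. VALID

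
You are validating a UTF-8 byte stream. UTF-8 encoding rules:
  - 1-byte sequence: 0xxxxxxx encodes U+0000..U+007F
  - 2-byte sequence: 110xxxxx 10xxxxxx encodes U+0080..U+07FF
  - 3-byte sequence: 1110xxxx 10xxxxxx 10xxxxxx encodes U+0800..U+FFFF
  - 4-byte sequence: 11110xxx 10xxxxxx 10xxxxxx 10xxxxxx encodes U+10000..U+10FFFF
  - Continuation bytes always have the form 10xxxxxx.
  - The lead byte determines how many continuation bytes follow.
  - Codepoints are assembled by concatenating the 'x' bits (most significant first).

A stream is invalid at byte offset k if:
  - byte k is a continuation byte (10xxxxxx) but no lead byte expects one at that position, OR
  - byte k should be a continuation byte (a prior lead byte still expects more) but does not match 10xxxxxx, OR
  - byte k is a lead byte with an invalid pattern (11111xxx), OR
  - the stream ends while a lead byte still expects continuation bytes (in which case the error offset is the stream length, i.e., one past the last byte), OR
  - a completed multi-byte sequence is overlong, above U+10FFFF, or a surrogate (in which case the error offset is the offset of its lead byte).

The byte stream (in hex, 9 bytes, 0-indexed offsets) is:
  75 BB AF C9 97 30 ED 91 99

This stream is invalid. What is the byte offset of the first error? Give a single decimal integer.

Byte[0]=75: 1-byte ASCII. cp=U+0075
Byte[1]=BB: INVALID lead byte (not 0xxx/110x/1110/11110)

Answer: 1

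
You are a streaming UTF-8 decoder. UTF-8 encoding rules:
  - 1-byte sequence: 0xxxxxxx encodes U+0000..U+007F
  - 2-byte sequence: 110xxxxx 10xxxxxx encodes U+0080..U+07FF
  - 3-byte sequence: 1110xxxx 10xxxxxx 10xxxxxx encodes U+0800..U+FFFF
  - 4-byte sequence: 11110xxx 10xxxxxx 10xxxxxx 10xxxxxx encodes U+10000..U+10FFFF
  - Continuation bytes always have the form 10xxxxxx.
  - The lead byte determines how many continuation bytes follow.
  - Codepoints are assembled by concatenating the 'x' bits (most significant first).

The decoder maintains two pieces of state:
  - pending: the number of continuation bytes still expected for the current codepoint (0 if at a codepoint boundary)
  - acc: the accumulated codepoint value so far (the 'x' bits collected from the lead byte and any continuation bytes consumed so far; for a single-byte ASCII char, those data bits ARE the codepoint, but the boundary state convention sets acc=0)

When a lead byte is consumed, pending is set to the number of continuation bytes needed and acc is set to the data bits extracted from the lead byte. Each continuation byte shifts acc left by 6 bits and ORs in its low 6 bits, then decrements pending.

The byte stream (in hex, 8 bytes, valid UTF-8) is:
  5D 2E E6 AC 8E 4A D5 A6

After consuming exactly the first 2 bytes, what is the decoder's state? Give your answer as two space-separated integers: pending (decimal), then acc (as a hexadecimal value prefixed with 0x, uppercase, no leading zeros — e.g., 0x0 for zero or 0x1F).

Answer: 0 0x0

Derivation:
Byte[0]=5D: 1-byte. pending=0, acc=0x0
Byte[1]=2E: 1-byte. pending=0, acc=0x0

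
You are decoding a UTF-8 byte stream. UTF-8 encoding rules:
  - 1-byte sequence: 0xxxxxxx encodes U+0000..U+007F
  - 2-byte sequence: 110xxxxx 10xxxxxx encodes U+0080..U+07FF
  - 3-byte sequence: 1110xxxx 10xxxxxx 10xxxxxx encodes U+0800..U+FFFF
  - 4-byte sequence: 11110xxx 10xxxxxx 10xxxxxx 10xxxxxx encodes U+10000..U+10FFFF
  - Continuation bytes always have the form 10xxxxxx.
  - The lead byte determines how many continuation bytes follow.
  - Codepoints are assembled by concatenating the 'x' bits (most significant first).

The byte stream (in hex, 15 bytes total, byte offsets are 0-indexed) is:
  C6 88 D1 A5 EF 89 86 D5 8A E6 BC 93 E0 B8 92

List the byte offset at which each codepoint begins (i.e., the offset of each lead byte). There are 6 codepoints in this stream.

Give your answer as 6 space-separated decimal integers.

Byte[0]=C6: 2-byte lead, need 1 cont bytes. acc=0x6
Byte[1]=88: continuation. acc=(acc<<6)|0x08=0x188
Completed: cp=U+0188 (starts at byte 0)
Byte[2]=D1: 2-byte lead, need 1 cont bytes. acc=0x11
Byte[3]=A5: continuation. acc=(acc<<6)|0x25=0x465
Completed: cp=U+0465 (starts at byte 2)
Byte[4]=EF: 3-byte lead, need 2 cont bytes. acc=0xF
Byte[5]=89: continuation. acc=(acc<<6)|0x09=0x3C9
Byte[6]=86: continuation. acc=(acc<<6)|0x06=0xF246
Completed: cp=U+F246 (starts at byte 4)
Byte[7]=D5: 2-byte lead, need 1 cont bytes. acc=0x15
Byte[8]=8A: continuation. acc=(acc<<6)|0x0A=0x54A
Completed: cp=U+054A (starts at byte 7)
Byte[9]=E6: 3-byte lead, need 2 cont bytes. acc=0x6
Byte[10]=BC: continuation. acc=(acc<<6)|0x3C=0x1BC
Byte[11]=93: continuation. acc=(acc<<6)|0x13=0x6F13
Completed: cp=U+6F13 (starts at byte 9)
Byte[12]=E0: 3-byte lead, need 2 cont bytes. acc=0x0
Byte[13]=B8: continuation. acc=(acc<<6)|0x38=0x38
Byte[14]=92: continuation. acc=(acc<<6)|0x12=0xE12
Completed: cp=U+0E12 (starts at byte 12)

Answer: 0 2 4 7 9 12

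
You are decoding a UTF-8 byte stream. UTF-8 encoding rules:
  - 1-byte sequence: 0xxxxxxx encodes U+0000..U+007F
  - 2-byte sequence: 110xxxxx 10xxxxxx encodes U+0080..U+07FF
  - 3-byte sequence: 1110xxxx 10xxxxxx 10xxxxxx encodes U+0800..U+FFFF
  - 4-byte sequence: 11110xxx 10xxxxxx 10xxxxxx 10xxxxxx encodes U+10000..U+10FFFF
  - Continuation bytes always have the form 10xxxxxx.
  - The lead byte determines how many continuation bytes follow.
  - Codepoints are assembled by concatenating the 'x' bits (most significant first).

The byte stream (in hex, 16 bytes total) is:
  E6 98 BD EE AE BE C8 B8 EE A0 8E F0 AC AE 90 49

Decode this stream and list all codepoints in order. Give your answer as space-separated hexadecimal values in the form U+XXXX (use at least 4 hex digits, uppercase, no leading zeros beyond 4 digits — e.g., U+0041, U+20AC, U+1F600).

Byte[0]=E6: 3-byte lead, need 2 cont bytes. acc=0x6
Byte[1]=98: continuation. acc=(acc<<6)|0x18=0x198
Byte[2]=BD: continuation. acc=(acc<<6)|0x3D=0x663D
Completed: cp=U+663D (starts at byte 0)
Byte[3]=EE: 3-byte lead, need 2 cont bytes. acc=0xE
Byte[4]=AE: continuation. acc=(acc<<6)|0x2E=0x3AE
Byte[5]=BE: continuation. acc=(acc<<6)|0x3E=0xEBBE
Completed: cp=U+EBBE (starts at byte 3)
Byte[6]=C8: 2-byte lead, need 1 cont bytes. acc=0x8
Byte[7]=B8: continuation. acc=(acc<<6)|0x38=0x238
Completed: cp=U+0238 (starts at byte 6)
Byte[8]=EE: 3-byte lead, need 2 cont bytes. acc=0xE
Byte[9]=A0: continuation. acc=(acc<<6)|0x20=0x3A0
Byte[10]=8E: continuation. acc=(acc<<6)|0x0E=0xE80E
Completed: cp=U+E80E (starts at byte 8)
Byte[11]=F0: 4-byte lead, need 3 cont bytes. acc=0x0
Byte[12]=AC: continuation. acc=(acc<<6)|0x2C=0x2C
Byte[13]=AE: continuation. acc=(acc<<6)|0x2E=0xB2E
Byte[14]=90: continuation. acc=(acc<<6)|0x10=0x2CB90
Completed: cp=U+2CB90 (starts at byte 11)
Byte[15]=49: 1-byte ASCII. cp=U+0049

Answer: U+663D U+EBBE U+0238 U+E80E U+2CB90 U+0049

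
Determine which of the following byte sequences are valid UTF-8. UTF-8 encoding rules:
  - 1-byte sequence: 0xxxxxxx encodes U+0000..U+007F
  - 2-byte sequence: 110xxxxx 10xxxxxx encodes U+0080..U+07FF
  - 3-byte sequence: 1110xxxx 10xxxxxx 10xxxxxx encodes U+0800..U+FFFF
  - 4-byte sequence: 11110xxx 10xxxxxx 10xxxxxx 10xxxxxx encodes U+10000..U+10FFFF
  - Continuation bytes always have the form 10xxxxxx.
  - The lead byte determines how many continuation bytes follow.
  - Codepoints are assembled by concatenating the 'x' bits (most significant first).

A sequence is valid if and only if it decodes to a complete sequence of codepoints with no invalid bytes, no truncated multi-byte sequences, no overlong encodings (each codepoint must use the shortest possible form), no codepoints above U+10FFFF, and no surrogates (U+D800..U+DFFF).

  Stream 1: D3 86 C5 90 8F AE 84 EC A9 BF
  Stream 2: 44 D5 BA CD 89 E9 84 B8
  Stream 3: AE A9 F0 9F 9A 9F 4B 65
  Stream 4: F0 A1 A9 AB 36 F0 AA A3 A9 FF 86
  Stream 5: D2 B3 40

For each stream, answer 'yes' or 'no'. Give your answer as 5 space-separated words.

Stream 1: error at byte offset 4. INVALID
Stream 2: decodes cleanly. VALID
Stream 3: error at byte offset 0. INVALID
Stream 4: error at byte offset 9. INVALID
Stream 5: decodes cleanly. VALID

Answer: no yes no no yes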